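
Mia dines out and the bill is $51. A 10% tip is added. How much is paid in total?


Calculate the tip:
10% of $51 = $5.10
Add tip to meal cost:
$51 + $5.10 = $56.10

$56.10


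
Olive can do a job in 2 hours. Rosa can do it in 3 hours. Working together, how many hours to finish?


Olive's rate: 1/2 of the job per hour
Rosa's rate: 1/3 of the job per hour
Combined rate: 1/2 + 1/3 = 5/6 per hour
Time = 1 / (5/6) = 6/5 = 1.2 hours

1.2 hours


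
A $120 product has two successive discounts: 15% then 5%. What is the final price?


First discount:
15% of $120 = $18
Price after first discount:
$120 - $18 = $102
Second discount:
5% of $102 = $5.10
Final price:
$102 - $5.10 = $96.90

$96.90


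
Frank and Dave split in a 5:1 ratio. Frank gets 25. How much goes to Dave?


Find the multiplier:
25 / 5 = 5
Apply to Dave's share:
1 x 5 = 5

5


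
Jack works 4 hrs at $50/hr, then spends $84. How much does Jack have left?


Calculate earnings:
4 x $50 = $200
Subtract spending:
$200 - $84 = $116

$116


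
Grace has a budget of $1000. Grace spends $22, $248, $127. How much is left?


Add up expenses:
$22 + $248 + $127 = $397
Subtract from budget:
$1000 - $397 = $603

$603


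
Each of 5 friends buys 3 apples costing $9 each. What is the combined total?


Cost per person:
3 x $9 = $27
Group total:
5 x $27 = $135

$135


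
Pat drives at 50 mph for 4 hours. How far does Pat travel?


Use the formula: distance = speed x time
Speed = 50 mph, Time = 4 hours
50 x 4 = 200 miles

200 miles


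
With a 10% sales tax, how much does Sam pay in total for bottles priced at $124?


Calculate the tax:
10% of $124 = $12.40
Add tax to price:
$124 + $12.40 = $136.40

$136.40


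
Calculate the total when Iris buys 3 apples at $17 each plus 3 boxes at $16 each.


Cost of apples:
3 x $17 = $51
Cost of boxes:
3 x $16 = $48
Add both:
$51 + $48 = $99

$99


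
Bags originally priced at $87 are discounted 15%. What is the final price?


Calculate the discount amount:
15% of $87 = $13.05
Subtract from original:
$87 - $13.05 = $73.95

$73.95


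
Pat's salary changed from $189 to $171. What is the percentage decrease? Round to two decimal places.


Find the absolute change:
|171 - 189| = 18
Divide by original and multiply by 100:
18 / 189 x 100 = 9.5238...% ≈ 9.52%

9.52%


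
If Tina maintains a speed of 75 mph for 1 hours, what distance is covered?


Use the formula: distance = speed x time
Speed = 75 mph, Time = 1 hours
75 x 1 = 75 miles

75 miles


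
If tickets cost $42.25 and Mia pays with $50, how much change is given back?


Start with the amount paid:
$50
Subtract the price:
$50 - $42.25 = $7.75

$7.75


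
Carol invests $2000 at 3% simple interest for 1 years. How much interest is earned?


Use the formula I = P x R x T / 100
P x R x T = 2000 x 3 x 1 = 6000
I = 6000 / 100 = $60

$60


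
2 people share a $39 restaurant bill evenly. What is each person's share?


Total bill: $39
Number of people: 2
Each pays: $39 / 2 = $19.50

$19.50


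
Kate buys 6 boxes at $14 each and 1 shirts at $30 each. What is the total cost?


Cost of boxes:
6 x $14 = $84
Cost of shirts:
1 x $30 = $30
Add both:
$84 + $30 = $114

$114


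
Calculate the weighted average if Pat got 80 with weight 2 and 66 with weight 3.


Weighted sum:
2 x 80 + 3 x 66 = 358
Total weight:
2 + 3 = 5
Weighted average:
358 / 5 = 71.6

71.6


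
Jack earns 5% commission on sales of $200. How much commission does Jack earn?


Convert rate to decimal:
5% = 0.05
Multiply by sales:
$200 x 0.05 = $10

$10


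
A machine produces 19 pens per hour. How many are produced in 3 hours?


Production rate: 19 pens per hour
Time: 3 hours
Total: 19 x 3 = 57 pens

57 pens


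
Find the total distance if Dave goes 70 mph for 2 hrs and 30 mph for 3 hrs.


Leg 1 distance:
70 x 2 = 140 miles
Leg 2 distance:
30 x 3 = 90 miles
Total distance:
140 + 90 = 230 miles

230 miles


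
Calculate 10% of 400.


Convert percentage to decimal:
10% = 0.1
Multiply:
400 x 0.1 = 40

40


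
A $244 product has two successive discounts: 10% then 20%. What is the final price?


First discount:
10% of $244 = $24.40
Price after first discount:
$244 - $24.40 = $219.60
Second discount:
20% of $219.60 = $43.92
Final price:
$219.60 - $43.92 = $175.68

$175.68


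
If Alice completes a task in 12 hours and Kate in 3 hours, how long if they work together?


Alice's rate: 1/12 of the job per hour
Kate's rate: 1/3 of the job per hour
Combined rate: 1/12 + 1/3 = 5/12 per hour
Time = 1 / (5/12) = 12/5 = 2.4 hours

2.4 hours


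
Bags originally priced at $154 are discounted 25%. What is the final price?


Calculate the discount amount:
25% of $154 = $38.50
Subtract from original:
$154 - $38.50 = $115.50

$115.50


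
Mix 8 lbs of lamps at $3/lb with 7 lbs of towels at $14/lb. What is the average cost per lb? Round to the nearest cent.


Cost of lamps:
8 x $3 = $24
Cost of towels:
7 x $14 = $98
Total cost: $24 + $98 = $122
Total weight: 15 lbs
Average: $122 / 15 = $8.1333... ≈ $8.13/lb

$8.13/lb


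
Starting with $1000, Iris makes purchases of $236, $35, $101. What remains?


Add up expenses:
$236 + $35 + $101 = $372
Subtract from budget:
$1000 - $372 = $628

$628


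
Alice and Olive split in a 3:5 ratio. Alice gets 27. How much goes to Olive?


Find the multiplier:
27 / 3 = 9
Apply to Olive's share:
5 x 9 = 45

45


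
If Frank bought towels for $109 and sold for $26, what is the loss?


Selling price = $26
Cost price = $109
Loss = cost price - selling price:
Loss = $109 - $26 = $83

$83


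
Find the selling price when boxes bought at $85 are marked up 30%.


Calculate the markup amount:
30% of $85 = $25.50
Add to cost:
$85 + $25.50 = $110.50

$110.50


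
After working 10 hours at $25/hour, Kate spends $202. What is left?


Calculate earnings:
10 x $25 = $250
Subtract spending:
$250 - $202 = $48

$48


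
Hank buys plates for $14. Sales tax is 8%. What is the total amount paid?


Calculate the tax:
8% of $14 = $1.12
Add tax to price:
$14 + $1.12 = $15.12

$15.12


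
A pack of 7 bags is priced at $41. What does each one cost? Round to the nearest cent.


Total cost: $41
Number of items: 7
Unit price: $41 / 7 = $5.8571... ≈ $5.86

$5.86


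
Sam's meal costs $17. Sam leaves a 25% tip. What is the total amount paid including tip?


Calculate the tip:
25% of $17 = $4.25
Add tip to meal cost:
$17 + $4.25 = $21.25

$21.25


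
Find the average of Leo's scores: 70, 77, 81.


Add the scores:
70 + 77 + 81 = 228
Divide by the number of tests:
228 / 3 = 76

76


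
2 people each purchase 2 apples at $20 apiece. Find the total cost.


Cost per person:
2 x $20 = $40
Group total:
2 x $40 = $80

$80


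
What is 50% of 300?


Convert percentage to decimal:
50% = 0.5
Multiply:
300 x 0.5 = 150

150


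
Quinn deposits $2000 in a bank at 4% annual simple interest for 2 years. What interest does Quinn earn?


Use the formula I = P x R x T / 100
P x R x T = 2000 x 4 x 2 = 16000
I = 16000 / 100 = $160

$160


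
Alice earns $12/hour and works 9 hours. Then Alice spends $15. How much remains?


Calculate earnings:
9 x $12 = $108
Subtract spending:
$108 - $15 = $93

$93


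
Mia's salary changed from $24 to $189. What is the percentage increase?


Find the absolute change:
|189 - 24| = 165
Divide by original and multiply by 100:
165 / 24 x 100 = 687.5%

687.5%


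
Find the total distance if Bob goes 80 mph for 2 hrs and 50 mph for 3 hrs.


Leg 1 distance:
80 x 2 = 160 miles
Leg 2 distance:
50 x 3 = 150 miles
Total distance:
160 + 150 = 310 miles

310 miles


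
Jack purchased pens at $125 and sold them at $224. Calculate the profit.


Selling price = $224
Cost price = $125
Profit = selling price - cost price:
Profit = $224 - $125 = $99

$99


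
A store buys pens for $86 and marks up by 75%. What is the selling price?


Calculate the markup amount:
75% of $86 = $64.50
Add to cost:
$86 + $64.50 = $150.50

$150.50


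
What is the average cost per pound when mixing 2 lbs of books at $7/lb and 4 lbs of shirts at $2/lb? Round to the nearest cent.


Cost of books:
2 x $7 = $14
Cost of shirts:
4 x $2 = $8
Total cost: $14 + $8 = $22
Total weight: 6 lbs
Average: $22 / 6 = $3.6666... ≈ $3.67/lb

$3.67/lb


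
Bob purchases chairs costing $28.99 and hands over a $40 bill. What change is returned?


Start with the amount paid:
$40
Subtract the price:
$40 - $28.99 = $11.01

$11.01


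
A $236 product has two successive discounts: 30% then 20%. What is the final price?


First discount:
30% of $236 = $70.80
Price after first discount:
$236 - $70.80 = $165.20
Second discount:
20% of $165.20 = $33.04
Final price:
$165.20 - $33.04 = $132.16

$132.16


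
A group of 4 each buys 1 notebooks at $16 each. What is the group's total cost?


Cost per person:
1 x $16 = $16
Group total:
4 x $16 = $64

$64


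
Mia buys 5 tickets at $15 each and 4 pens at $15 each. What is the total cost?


Cost of tickets:
5 x $15 = $75
Cost of pens:
4 x $15 = $60
Add both:
$75 + $60 = $135

$135


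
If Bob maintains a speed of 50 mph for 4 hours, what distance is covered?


Use the formula: distance = speed x time
Speed = 50 mph, Time = 4 hours
50 x 4 = 200 miles

200 miles


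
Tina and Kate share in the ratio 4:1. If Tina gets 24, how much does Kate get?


Find the multiplier:
24 / 4 = 6
Apply to Kate's share:
1 x 6 = 6

6


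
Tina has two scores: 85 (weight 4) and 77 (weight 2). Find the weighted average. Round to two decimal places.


Weighted sum:
4 x 85 + 2 x 77 = 494
Total weight:
4 + 2 = 6
Weighted average:
494 / 6 = 82.3333... ≈ 82.33

82.33


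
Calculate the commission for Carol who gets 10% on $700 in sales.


Convert rate to decimal:
10% = 0.1
Multiply by sales:
$700 x 0.1 = $70

$70


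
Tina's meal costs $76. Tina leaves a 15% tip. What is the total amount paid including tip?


Calculate the tip:
15% of $76 = $11.40
Add tip to meal cost:
$76 + $11.40 = $87.40

$87.40


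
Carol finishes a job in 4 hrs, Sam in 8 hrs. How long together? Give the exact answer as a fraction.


Carol's rate: 1/4 of the job per hour
Sam's rate: 1/8 of the job per hour
Combined rate: 1/4 + 1/8 = 3/8 per hour
Time = 1 / (3/8) = 8/3 hours (≈ 2.67 hours)

8/3 hours


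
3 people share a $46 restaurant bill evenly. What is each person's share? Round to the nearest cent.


Total bill: $46
Number of people: 3
Each pays: $46 / 3 = $15.3333... ≈ $15.33

$15.33


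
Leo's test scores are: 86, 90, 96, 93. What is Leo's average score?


Add the scores:
86 + 90 + 96 + 93 = 365
Divide by the number of tests:
365 / 4 = 91.25

91.25


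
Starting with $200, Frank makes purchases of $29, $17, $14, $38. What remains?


Add up expenses:
$29 + $17 + $14 + $38 = $98
Subtract from budget:
$200 - $98 = $102

$102


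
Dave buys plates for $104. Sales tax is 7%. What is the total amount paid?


Calculate the tax:
7% of $104 = $7.28
Add tax to price:
$104 + $7.28 = $111.28

$111.28


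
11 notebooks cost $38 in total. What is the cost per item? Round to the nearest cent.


Total cost: $38
Number of items: 11
Unit price: $38 / 11 = $3.4545... ≈ $3.45

$3.45


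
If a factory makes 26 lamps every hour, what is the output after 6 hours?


Production rate: 26 lamps per hour
Time: 6 hours
Total: 26 x 6 = 156 lamps

156 lamps


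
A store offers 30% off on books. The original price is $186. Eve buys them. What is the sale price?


Calculate the discount amount:
30% of $186 = $55.80
Subtract from original:
$186 - $55.80 = $130.20

$130.20


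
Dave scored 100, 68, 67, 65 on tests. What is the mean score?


Add the scores:
100 + 68 + 67 + 65 = 300
Divide by the number of tests:
300 / 4 = 75

75


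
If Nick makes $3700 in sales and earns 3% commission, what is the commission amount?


Convert rate to decimal:
3% = 0.03
Multiply by sales:
$3700 x 0.03 = $111

$111


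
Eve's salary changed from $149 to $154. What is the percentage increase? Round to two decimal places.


Find the absolute change:
|154 - 149| = 5
Divide by original and multiply by 100:
5 / 149 x 100 = 3.3557...% ≈ 3.36%

3.36%


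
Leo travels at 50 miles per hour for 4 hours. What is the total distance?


Use the formula: distance = speed x time
Speed = 50 mph, Time = 4 hours
50 x 4 = 200 miles

200 miles


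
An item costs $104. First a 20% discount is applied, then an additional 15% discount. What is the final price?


First discount:
20% of $104 = $20.80
Price after first discount:
$104 - $20.80 = $83.20
Second discount:
15% of $83.20 = $12.48
Final price:
$83.20 - $12.48 = $70.72

$70.72


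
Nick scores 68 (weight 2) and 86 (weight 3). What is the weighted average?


Weighted sum:
2 x 68 + 3 x 86 = 394
Total weight:
2 + 3 = 5
Weighted average:
394 / 5 = 78.8

78.8


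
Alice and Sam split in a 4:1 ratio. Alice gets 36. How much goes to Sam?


Find the multiplier:
36 / 4 = 9
Apply to Sam's share:
1 x 9 = 9

9


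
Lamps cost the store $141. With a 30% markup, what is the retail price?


Calculate the markup amount:
30% of $141 = $42.30
Add to cost:
$141 + $42.30 = $183.30

$183.30


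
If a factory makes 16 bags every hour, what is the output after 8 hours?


Production rate: 16 bags per hour
Time: 8 hours
Total: 16 x 8 = 128 bags

128 bags


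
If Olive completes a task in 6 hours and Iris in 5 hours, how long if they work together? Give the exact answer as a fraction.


Olive's rate: 1/6 of the job per hour
Iris's rate: 1/5 of the job per hour
Combined rate: 1/6 + 1/5 = 11/30 per hour
Time = 1 / (11/30) = 30/11 hours (≈ 2.73 hours)

30/11 hours


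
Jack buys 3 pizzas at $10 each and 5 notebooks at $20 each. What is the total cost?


Cost of pizzas:
3 x $10 = $30
Cost of notebooks:
5 x $20 = $100
Add both:
$30 + $100 = $130

$130


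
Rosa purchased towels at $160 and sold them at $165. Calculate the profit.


Selling price = $165
Cost price = $160
Profit = selling price - cost price:
Profit = $165 - $160 = $5

$5


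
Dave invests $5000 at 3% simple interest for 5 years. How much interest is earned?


Use the formula I = P x R x T / 100
P x R x T = 5000 x 3 x 5 = 75000
I = 75000 / 100 = $750

$750


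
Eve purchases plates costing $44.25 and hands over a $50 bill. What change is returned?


Start with the amount paid:
$50
Subtract the price:
$50 - $44.25 = $5.75

$5.75


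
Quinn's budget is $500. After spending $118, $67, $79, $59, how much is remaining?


Add up expenses:
$118 + $67 + $79 + $59 = $323
Subtract from budget:
$500 - $323 = $177

$177


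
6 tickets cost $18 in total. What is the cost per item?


Total cost: $18
Number of items: 6
Unit price: $18 / 6 = $3

$3


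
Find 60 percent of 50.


Convert percentage to decimal:
60% = 0.6
Multiply:
50 x 0.6 = 30

30


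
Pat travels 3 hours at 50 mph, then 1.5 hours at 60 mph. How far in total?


Leg 1 distance:
50 x 3 = 150 miles
Leg 2 distance:
60 x 1.5 = 90 miles
Total distance:
150 + 90 = 240 miles

240 miles


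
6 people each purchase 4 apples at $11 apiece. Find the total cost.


Cost per person:
4 x $11 = $44
Group total:
6 x $44 = $264

$264


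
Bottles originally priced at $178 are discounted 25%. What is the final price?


Calculate the discount amount:
25% of $178 = $44.50
Subtract from original:
$178 - $44.50 = $133.50

$133.50


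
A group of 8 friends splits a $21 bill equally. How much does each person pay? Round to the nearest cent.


Total bill: $21
Number of people: 8
Each pays: $21 / 8 = $2.625 ≈ $2.63

$2.63


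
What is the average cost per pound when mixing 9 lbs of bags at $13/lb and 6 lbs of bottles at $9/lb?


Cost of bags:
9 x $13 = $117
Cost of bottles:
6 x $9 = $54
Total cost: $117 + $54 = $171
Total weight: 15 lbs
Average: $171 / 15 = $11.40/lb

$11.40/lb


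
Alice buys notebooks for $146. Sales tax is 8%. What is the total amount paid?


Calculate the tax:
8% of $146 = $11.68
Add tax to price:
$146 + $11.68 = $157.68

$157.68


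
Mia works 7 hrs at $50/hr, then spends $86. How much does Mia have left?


Calculate earnings:
7 x $50 = $350
Subtract spending:
$350 - $86 = $264

$264


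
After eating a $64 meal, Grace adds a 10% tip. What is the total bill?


Calculate the tip:
10% of $64 = $6.40
Add tip to meal cost:
$64 + $6.40 = $70.40

$70.40


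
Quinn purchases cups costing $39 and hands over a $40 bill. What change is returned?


Start with the amount paid:
$40
Subtract the price:
$40 - $39 = $1

$1


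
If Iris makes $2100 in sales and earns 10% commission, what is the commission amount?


Convert rate to decimal:
10% = 0.1
Multiply by sales:
$2100 x 0.1 = $210

$210


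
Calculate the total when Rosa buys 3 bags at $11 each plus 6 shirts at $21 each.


Cost of bags:
3 x $11 = $33
Cost of shirts:
6 x $21 = $126
Add both:
$33 + $126 = $159

$159


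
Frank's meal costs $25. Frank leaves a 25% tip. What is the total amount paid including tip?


Calculate the tip:
25% of $25 = $6.25
Add tip to meal cost:
$25 + $6.25 = $31.25

$31.25


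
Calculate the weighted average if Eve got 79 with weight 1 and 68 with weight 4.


Weighted sum:
1 x 79 + 4 x 68 = 351
Total weight:
1 + 4 = 5
Weighted average:
351 / 5 = 70.2

70.2


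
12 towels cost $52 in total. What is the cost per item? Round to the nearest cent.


Total cost: $52
Number of items: 12
Unit price: $52 / 12 = $4.3333... ≈ $4.33

$4.33


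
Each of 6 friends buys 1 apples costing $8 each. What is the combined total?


Cost per person:
1 x $8 = $8
Group total:
6 x $8 = $48

$48


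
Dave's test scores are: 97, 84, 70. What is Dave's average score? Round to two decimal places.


Add the scores:
97 + 84 + 70 = 251
Divide by the number of tests:
251 / 3 = 83.6666... ≈ 83.67

83.67


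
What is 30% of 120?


Convert percentage to decimal:
30% = 0.3
Multiply:
120 x 0.3 = 36

36


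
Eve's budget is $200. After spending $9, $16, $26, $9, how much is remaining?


Add up expenses:
$9 + $16 + $26 + $9 = $60
Subtract from budget:
$200 - $60 = $140

$140


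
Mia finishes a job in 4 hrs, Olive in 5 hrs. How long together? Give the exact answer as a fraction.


Mia's rate: 1/4 of the job per hour
Olive's rate: 1/5 of the job per hour
Combined rate: 1/4 + 1/5 = 9/20 per hour
Time = 1 / (9/20) = 20/9 hours (≈ 2.22 hours)

20/9 hours


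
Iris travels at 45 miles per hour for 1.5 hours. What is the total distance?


Use the formula: distance = speed x time
Speed = 45 mph, Time = 1.5 hours
45 x 1.5 = 67.5 miles

67.5 miles


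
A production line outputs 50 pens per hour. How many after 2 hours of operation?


Production rate: 50 pens per hour
Time: 2 hours
Total: 50 x 2 = 100 pens

100 pens


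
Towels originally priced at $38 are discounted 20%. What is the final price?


Calculate the discount amount:
20% of $38 = $7.60
Subtract from original:
$38 - $7.60 = $30.40

$30.40


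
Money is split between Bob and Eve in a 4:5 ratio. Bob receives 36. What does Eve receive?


Find the multiplier:
36 / 4 = 9
Apply to Eve's share:
5 x 9 = 45

45


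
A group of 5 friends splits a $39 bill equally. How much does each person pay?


Total bill: $39
Number of people: 5
Each pays: $39 / 5 = $7.80

$7.80


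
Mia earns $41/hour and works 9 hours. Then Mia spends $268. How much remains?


Calculate earnings:
9 x $41 = $369
Subtract spending:
$369 - $268 = $101

$101


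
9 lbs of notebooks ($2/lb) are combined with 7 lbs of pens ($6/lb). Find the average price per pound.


Cost of notebooks:
9 x $2 = $18
Cost of pens:
7 x $6 = $42
Total cost: $18 + $42 = $60
Total weight: 16 lbs
Average: $60 / 16 = $3.75/lb

$3.75/lb


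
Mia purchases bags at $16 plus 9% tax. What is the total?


Calculate the tax:
9% of $16 = $1.44
Add tax to price:
$16 + $1.44 = $17.44

$17.44


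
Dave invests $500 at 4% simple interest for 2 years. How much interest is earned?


Use the formula I = P x R x T / 100
P x R x T = 500 x 4 x 2 = 4000
I = 4000 / 100 = $40

$40


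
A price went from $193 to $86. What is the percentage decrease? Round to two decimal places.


Find the absolute change:
|86 - 193| = 107
Divide by original and multiply by 100:
107 / 193 x 100 = 55.4404...% ≈ 55.44%

55.44%


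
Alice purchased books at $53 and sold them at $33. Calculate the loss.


Selling price = $33
Cost price = $53
Loss = cost price - selling price:
Loss = $53 - $33 = $20

$20


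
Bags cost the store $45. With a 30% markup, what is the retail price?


Calculate the markup amount:
30% of $45 = $13.50
Add to cost:
$45 + $13.50 = $58.50

$58.50


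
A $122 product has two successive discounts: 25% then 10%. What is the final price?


First discount:
25% of $122 = $30.50
Price after first discount:
$122 - $30.50 = $91.50
Second discount:
10% of $91.50 = $9.15
Final price:
$91.50 - $9.15 = $82.35

$82.35


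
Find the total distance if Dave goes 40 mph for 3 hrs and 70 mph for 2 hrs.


Leg 1 distance:
40 x 3 = 120 miles
Leg 2 distance:
70 x 2 = 140 miles
Total distance:
120 + 140 = 260 miles

260 miles


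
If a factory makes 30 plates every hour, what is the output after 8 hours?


Production rate: 30 plates per hour
Time: 8 hours
Total: 30 x 8 = 240 plates

240 plates


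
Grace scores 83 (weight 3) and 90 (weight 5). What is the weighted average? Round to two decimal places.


Weighted sum:
3 x 83 + 5 x 90 = 699
Total weight:
3 + 5 = 8
Weighted average:
699 / 8 = 87.375 ≈ 87.38

87.38


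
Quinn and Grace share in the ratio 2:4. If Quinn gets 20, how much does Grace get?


Find the multiplier:
20 / 2 = 10
Apply to Grace's share:
4 x 10 = 40

40


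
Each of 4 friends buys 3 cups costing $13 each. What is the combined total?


Cost per person:
3 x $13 = $39
Group total:
4 x $39 = $156

$156


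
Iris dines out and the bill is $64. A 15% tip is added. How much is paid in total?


Calculate the tip:
15% of $64 = $9.60
Add tip to meal cost:
$64 + $9.60 = $73.60

$73.60


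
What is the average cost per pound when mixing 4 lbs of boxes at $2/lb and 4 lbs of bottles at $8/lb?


Cost of boxes:
4 x $2 = $8
Cost of bottles:
4 x $8 = $32
Total cost: $8 + $32 = $40
Total weight: 8 lbs
Average: $40 / 8 = $5/lb

$5/lb


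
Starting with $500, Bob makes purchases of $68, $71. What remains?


Add up expenses:
$68 + $71 = $139
Subtract from budget:
$500 - $139 = $361

$361


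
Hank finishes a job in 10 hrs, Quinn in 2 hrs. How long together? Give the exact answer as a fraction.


Hank's rate: 1/10 of the job per hour
Quinn's rate: 1/2 of the job per hour
Combined rate: 1/10 + 1/2 = 3/5 per hour
Time = 1 / (3/5) = 5/3 hours (≈ 1.67 hours)

5/3 hours


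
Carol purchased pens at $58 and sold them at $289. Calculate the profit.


Selling price = $289
Cost price = $58
Profit = selling price - cost price:
Profit = $289 - $58 = $231

$231


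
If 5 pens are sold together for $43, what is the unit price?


Total cost: $43
Number of items: 5
Unit price: $43 / 5 = $8.60

$8.60


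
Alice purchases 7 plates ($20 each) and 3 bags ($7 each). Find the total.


Cost of plates:
7 x $20 = $140
Cost of bags:
3 x $7 = $21
Add both:
$140 + $21 = $161

$161


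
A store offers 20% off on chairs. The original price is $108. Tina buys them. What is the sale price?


Calculate the discount amount:
20% of $108 = $21.60
Subtract from original:
$108 - $21.60 = $86.40

$86.40


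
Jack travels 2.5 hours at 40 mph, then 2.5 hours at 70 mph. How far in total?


Leg 1 distance:
40 x 2.5 = 100 miles
Leg 2 distance:
70 x 2.5 = 175 miles
Total distance:
100 + 175 = 275 miles

275 miles


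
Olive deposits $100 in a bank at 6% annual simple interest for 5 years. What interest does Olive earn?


Use the formula I = P x R x T / 100
P x R x T = 100 x 6 x 5 = 3000
I = 3000 / 100 = $30

$30


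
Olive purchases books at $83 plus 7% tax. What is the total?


Calculate the tax:
7% of $83 = $5.81
Add tax to price:
$83 + $5.81 = $88.81

$88.81


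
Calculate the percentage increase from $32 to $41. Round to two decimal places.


Find the absolute change:
|41 - 32| = 9
Divide by original and multiply by 100:
9 / 32 x 100 = 28.125% ≈ 28.13%

28.13%


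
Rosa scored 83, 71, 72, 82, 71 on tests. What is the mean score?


Add the scores:
83 + 71 + 72 + 82 + 71 = 379
Divide by the number of tests:
379 / 5 = 75.8

75.8


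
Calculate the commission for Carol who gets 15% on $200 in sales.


Convert rate to decimal:
15% = 0.15
Multiply by sales:
$200 x 0.15 = $30

$30


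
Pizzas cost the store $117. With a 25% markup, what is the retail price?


Calculate the markup amount:
25% of $117 = $29.25
Add to cost:
$117 + $29.25 = $146.25

$146.25


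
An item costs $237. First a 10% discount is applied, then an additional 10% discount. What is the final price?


First discount:
10% of $237 = $23.70
Price after first discount:
$237 - $23.70 = $213.30
Second discount:
10% of $213.30 = $21.33
Final price:
$213.30 - $21.33 = $191.97

$191.97


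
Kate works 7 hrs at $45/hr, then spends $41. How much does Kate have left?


Calculate earnings:
7 x $45 = $315
Subtract spending:
$315 - $41 = $274

$274


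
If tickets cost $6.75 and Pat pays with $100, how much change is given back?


Start with the amount paid:
$100
Subtract the price:
$100 - $6.75 = $93.25

$93.25


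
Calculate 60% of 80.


Convert percentage to decimal:
60% = 0.6
Multiply:
80 x 0.6 = 48

48


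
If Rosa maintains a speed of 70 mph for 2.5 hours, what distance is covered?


Use the formula: distance = speed x time
Speed = 70 mph, Time = 2.5 hours
70 x 2.5 = 175 miles

175 miles


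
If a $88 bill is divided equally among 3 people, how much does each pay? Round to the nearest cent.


Total bill: $88
Number of people: 3
Each pays: $88 / 3 = $29.3333... ≈ $29.33

$29.33


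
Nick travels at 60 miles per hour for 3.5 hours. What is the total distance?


Use the formula: distance = speed x time
Speed = 60 mph, Time = 3.5 hours
60 x 3.5 = 210 miles

210 miles


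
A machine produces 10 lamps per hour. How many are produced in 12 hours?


Production rate: 10 lamps per hour
Time: 12 hours
Total: 10 x 12 = 120 lamps

120 lamps


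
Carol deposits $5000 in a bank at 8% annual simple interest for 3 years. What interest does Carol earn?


Use the formula I = P x R x T / 100
P x R x T = 5000 x 8 x 3 = 120000
I = 120000 / 100 = $1200

$1200


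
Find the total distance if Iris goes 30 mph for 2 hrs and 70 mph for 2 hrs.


Leg 1 distance:
30 x 2 = 60 miles
Leg 2 distance:
70 x 2 = 140 miles
Total distance:
60 + 140 = 200 miles

200 miles


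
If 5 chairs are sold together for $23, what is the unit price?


Total cost: $23
Number of items: 5
Unit price: $23 / 5 = $4.60

$4.60


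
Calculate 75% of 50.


Convert percentage to decimal:
75% = 0.75
Multiply:
50 x 0.75 = 37.5

37.5


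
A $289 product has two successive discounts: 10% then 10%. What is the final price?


First discount:
10% of $289 = $28.90
Price after first discount:
$289 - $28.90 = $260.10
Second discount:
10% of $260.10 = $26.01
Final price:
$260.10 - $26.01 = $234.09

$234.09


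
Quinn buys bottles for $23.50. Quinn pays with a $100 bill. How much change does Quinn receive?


Start with the amount paid:
$100
Subtract the price:
$100 - $23.50 = $76.50

$76.50


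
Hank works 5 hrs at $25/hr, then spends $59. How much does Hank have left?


Calculate earnings:
5 x $25 = $125
Subtract spending:
$125 - $59 = $66

$66


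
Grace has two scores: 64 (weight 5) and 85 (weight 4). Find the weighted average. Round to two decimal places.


Weighted sum:
5 x 64 + 4 x 85 = 660
Total weight:
5 + 4 = 9
Weighted average:
660 / 9 = 73.3333... ≈ 73.33

73.33


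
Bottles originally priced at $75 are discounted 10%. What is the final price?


Calculate the discount amount:
10% of $75 = $7.50
Subtract from original:
$75 - $7.50 = $67.50

$67.50


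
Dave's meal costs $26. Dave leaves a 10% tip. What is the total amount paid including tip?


Calculate the tip:
10% of $26 = $2.60
Add tip to meal cost:
$26 + $2.60 = $28.60

$28.60


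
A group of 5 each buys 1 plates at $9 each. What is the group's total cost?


Cost per person:
1 x $9 = $9
Group total:
5 x $9 = $45

$45


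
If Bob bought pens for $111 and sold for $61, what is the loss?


Selling price = $61
Cost price = $111
Loss = cost price - selling price:
Loss = $111 - $61 = $50

$50


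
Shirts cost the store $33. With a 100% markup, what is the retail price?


Calculate the markup amount:
100% of $33 = $33
Add to cost:
$33 + $33 = $66

$66


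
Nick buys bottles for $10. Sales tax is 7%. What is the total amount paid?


Calculate the tax:
7% of $10 = $0.70
Add tax to price:
$10 + $0.70 = $10.70

$10.70


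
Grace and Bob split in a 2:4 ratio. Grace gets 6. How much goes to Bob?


Find the multiplier:
6 / 2 = 3
Apply to Bob's share:
4 x 3 = 12

12


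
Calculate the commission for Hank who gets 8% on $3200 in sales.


Convert rate to decimal:
8% = 0.08
Multiply by sales:
$3200 x 0.08 = $256

$256


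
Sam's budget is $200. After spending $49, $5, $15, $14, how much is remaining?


Add up expenses:
$49 + $5 + $15 + $14 = $83
Subtract from budget:
$200 - $83 = $117

$117


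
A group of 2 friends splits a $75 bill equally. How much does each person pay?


Total bill: $75
Number of people: 2
Each pays: $75 / 2 = $37.50

$37.50


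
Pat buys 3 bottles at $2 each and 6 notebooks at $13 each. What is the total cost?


Cost of bottles:
3 x $2 = $6
Cost of notebooks:
6 x $13 = $78
Add both:
$6 + $78 = $84

$84


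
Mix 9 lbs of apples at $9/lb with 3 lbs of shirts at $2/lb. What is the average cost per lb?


Cost of apples:
9 x $9 = $81
Cost of shirts:
3 x $2 = $6
Total cost: $81 + $6 = $87
Total weight: 12 lbs
Average: $87 / 12 = $7.25/lb

$7.25/lb


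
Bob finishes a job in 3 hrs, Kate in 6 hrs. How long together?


Bob's rate: 1/3 of the job per hour
Kate's rate: 1/6 of the job per hour
Combined rate: 1/3 + 1/6 = 1/2 per hour
Time = 1 / (1/2) = 2 hours

2 hours


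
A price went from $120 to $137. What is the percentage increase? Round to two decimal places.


Find the absolute change:
|137 - 120| = 17
Divide by original and multiply by 100:
17 / 120 x 100 = 14.1666...% ≈ 14.17%

14.17%


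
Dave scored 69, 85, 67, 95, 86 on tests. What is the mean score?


Add the scores:
69 + 85 + 67 + 95 + 86 = 402
Divide by the number of tests:
402 / 5 = 80.4

80.4


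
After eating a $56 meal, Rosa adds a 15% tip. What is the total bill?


Calculate the tip:
15% of $56 = $8.40
Add tip to meal cost:
$56 + $8.40 = $64.40

$64.40


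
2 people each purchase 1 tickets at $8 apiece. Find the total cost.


Cost per person:
1 x $8 = $8
Group total:
2 x $8 = $16

$16


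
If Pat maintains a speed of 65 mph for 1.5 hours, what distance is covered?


Use the formula: distance = speed x time
Speed = 65 mph, Time = 1.5 hours
65 x 1.5 = 97.5 miles

97.5 miles


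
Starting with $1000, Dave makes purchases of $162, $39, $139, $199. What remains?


Add up expenses:
$162 + $39 + $139 + $199 = $539
Subtract from budget:
$1000 - $539 = $461

$461


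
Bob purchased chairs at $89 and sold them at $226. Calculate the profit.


Selling price = $226
Cost price = $89
Profit = selling price - cost price:
Profit = $226 - $89 = $137

$137


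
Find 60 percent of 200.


Convert percentage to decimal:
60% = 0.6
Multiply:
200 x 0.6 = 120

120


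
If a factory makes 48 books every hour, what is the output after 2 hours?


Production rate: 48 books per hour
Time: 2 hours
Total: 48 x 2 = 96 books

96 books


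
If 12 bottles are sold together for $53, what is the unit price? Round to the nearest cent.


Total cost: $53
Number of items: 12
Unit price: $53 / 12 = $4.4166... ≈ $4.42

$4.42


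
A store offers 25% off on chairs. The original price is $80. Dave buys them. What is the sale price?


Calculate the discount amount:
25% of $80 = $20
Subtract from original:
$80 - $20 = $60

$60


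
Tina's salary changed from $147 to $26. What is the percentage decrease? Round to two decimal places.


Find the absolute change:
|26 - 147| = 121
Divide by original and multiply by 100:
121 / 147 x 100 = 82.3129...% ≈ 82.31%

82.31%


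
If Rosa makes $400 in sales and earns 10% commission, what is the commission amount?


Convert rate to decimal:
10% = 0.1
Multiply by sales:
$400 x 0.1 = $40

$40


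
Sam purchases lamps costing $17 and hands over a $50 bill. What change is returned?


Start with the amount paid:
$50
Subtract the price:
$50 - $17 = $33

$33


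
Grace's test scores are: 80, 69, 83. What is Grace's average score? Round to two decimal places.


Add the scores:
80 + 69 + 83 = 232
Divide by the number of tests:
232 / 3 = 77.3333... ≈ 77.33

77.33


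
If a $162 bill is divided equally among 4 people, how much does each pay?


Total bill: $162
Number of people: 4
Each pays: $162 / 4 = $40.50

$40.50


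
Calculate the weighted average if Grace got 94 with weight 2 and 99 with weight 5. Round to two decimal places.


Weighted sum:
2 x 94 + 5 x 99 = 683
Total weight:
2 + 5 = 7
Weighted average:
683 / 7 = 97.5714... ≈ 97.57

97.57


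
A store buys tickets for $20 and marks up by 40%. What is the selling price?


Calculate the markup amount:
40% of $20 = $8
Add to cost:
$20 + $8 = $28

$28


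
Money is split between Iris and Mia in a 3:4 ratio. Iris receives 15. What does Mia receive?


Find the multiplier:
15 / 3 = 5
Apply to Mia's share:
4 x 5 = 20

20


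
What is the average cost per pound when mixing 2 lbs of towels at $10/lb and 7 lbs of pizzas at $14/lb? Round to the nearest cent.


Cost of towels:
2 x $10 = $20
Cost of pizzas:
7 x $14 = $98
Total cost: $20 + $98 = $118
Total weight: 9 lbs
Average: $118 / 9 = $13.1111... ≈ $13.11/lb

$13.11/lb


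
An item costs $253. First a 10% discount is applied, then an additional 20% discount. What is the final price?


First discount:
10% of $253 = $25.30
Price after first discount:
$253 - $25.30 = $227.70
Second discount:
20% of $227.70 = $45.54
Final price:
$227.70 - $45.54 = $182.16

$182.16


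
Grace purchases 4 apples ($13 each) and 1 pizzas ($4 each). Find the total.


Cost of apples:
4 x $13 = $52
Cost of pizzas:
1 x $4 = $4
Add both:
$52 + $4 = $56

$56


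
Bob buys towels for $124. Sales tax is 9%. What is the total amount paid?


Calculate the tax:
9% of $124 = $11.16
Add tax to price:
$124 + $11.16 = $135.16

$135.16


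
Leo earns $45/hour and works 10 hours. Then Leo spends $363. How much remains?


Calculate earnings:
10 x $45 = $450
Subtract spending:
$450 - $363 = $87

$87


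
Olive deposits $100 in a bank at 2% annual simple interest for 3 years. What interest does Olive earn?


Use the formula I = P x R x T / 100
P x R x T = 100 x 2 x 3 = 600
I = 600 / 100 = $6

$6


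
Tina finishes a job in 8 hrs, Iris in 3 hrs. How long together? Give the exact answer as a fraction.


Tina's rate: 1/8 of the job per hour
Iris's rate: 1/3 of the job per hour
Combined rate: 1/8 + 1/3 = 11/24 per hour
Time = 1 / (11/24) = 24/11 hours (≈ 2.18 hours)

24/11 hours


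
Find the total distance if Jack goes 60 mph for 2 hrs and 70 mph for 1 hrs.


Leg 1 distance:
60 x 2 = 120 miles
Leg 2 distance:
70 x 1 = 70 miles
Total distance:
120 + 70 = 190 miles

190 miles


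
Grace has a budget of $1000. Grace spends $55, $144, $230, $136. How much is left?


Add up expenses:
$55 + $144 + $230 + $136 = $565
Subtract from budget:
$1000 - $565 = $435

$435


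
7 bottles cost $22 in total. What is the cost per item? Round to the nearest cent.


Total cost: $22
Number of items: 7
Unit price: $22 / 7 = $3.1428... ≈ $3.14

$3.14


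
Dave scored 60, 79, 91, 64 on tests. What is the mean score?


Add the scores:
60 + 79 + 91 + 64 = 294
Divide by the number of tests:
294 / 4 = 73.5

73.5


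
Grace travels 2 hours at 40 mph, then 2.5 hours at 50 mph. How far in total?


Leg 1 distance:
40 x 2 = 80 miles
Leg 2 distance:
50 x 2.5 = 125 miles
Total distance:
80 + 125 = 205 miles

205 miles


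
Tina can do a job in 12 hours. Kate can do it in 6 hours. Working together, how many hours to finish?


Tina's rate: 1/12 of the job per hour
Kate's rate: 1/6 of the job per hour
Combined rate: 1/12 + 1/6 = 1/4 per hour
Time = 1 / (1/4) = 4 hours

4 hours


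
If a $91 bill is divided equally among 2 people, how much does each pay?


Total bill: $91
Number of people: 2
Each pays: $91 / 2 = $45.50

$45.50


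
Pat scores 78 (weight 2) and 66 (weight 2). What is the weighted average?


Weighted sum:
2 x 78 + 2 x 66 = 288
Total weight:
2 + 2 = 4
Weighted average:
288 / 4 = 72

72


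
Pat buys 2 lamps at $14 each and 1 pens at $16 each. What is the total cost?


Cost of lamps:
2 x $14 = $28
Cost of pens:
1 x $16 = $16
Add both:
$28 + $16 = $44

$44


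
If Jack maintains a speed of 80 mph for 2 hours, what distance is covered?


Use the formula: distance = speed x time
Speed = 80 mph, Time = 2 hours
80 x 2 = 160 miles

160 miles


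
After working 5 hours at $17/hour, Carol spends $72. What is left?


Calculate earnings:
5 x $17 = $85
Subtract spending:
$85 - $72 = $13

$13


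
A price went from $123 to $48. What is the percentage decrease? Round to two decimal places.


Find the absolute change:
|48 - 123| = 75
Divide by original and multiply by 100:
75 / 123 x 100 = 60.9756...% ≈ 60.98%

60.98%


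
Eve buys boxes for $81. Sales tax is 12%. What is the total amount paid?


Calculate the tax:
12% of $81 = $9.72
Add tax to price:
$81 + $9.72 = $90.72

$90.72


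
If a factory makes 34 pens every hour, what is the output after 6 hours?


Production rate: 34 pens per hour
Time: 6 hours
Total: 34 x 6 = 204 pens

204 pens


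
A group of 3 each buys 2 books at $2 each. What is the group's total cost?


Cost per person:
2 x $2 = $4
Group total:
3 x $4 = $12

$12


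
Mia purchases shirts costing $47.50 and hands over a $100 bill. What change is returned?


Start with the amount paid:
$100
Subtract the price:
$100 - $47.50 = $52.50

$52.50


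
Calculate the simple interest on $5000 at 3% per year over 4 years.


Use the formula I = P x R x T / 100
P x R x T = 5000 x 3 x 4 = 60000
I = 60000 / 100 = $600

$600


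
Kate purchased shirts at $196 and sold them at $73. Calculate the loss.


Selling price = $73
Cost price = $196
Loss = cost price - selling price:
Loss = $196 - $73 = $123

$123


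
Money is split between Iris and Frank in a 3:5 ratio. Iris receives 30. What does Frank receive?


Find the multiplier:
30 / 3 = 10
Apply to Frank's share:
5 x 10 = 50

50


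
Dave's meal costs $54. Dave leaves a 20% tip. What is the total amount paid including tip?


Calculate the tip:
20% of $54 = $10.80
Add tip to meal cost:
$54 + $10.80 = $64.80

$64.80


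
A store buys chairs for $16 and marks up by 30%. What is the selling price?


Calculate the markup amount:
30% of $16 = $4.80
Add to cost:
$16 + $4.80 = $20.80

$20.80
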